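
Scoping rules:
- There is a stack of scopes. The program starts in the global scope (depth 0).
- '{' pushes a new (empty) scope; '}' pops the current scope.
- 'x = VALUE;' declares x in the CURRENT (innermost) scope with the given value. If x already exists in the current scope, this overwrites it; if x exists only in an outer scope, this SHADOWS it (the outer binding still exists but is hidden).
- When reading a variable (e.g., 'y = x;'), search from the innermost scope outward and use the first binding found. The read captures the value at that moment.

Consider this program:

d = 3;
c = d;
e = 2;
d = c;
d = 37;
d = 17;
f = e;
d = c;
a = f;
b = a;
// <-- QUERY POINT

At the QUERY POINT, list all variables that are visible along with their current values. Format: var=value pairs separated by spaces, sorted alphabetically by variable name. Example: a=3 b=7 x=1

Step 1: declare d=3 at depth 0
Step 2: declare c=(read d)=3 at depth 0
Step 3: declare e=2 at depth 0
Step 4: declare d=(read c)=3 at depth 0
Step 5: declare d=37 at depth 0
Step 6: declare d=17 at depth 0
Step 7: declare f=(read e)=2 at depth 0
Step 8: declare d=(read c)=3 at depth 0
Step 9: declare a=(read f)=2 at depth 0
Step 10: declare b=(read a)=2 at depth 0
Visible at query point: a=2 b=2 c=3 d=3 e=2 f=2

Answer: a=2 b=2 c=3 d=3 e=2 f=2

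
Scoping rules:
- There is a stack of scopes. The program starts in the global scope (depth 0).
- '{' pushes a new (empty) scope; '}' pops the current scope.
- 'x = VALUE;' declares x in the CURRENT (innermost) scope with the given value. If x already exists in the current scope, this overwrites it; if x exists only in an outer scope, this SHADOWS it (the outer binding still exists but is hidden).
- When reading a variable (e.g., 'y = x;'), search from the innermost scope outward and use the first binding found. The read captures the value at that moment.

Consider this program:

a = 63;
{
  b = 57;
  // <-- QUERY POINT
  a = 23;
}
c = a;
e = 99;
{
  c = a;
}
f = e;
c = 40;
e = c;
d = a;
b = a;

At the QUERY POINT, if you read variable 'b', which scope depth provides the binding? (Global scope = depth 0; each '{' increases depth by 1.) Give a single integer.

Step 1: declare a=63 at depth 0
Step 2: enter scope (depth=1)
Step 3: declare b=57 at depth 1
Visible at query point: a=63 b=57

Answer: 1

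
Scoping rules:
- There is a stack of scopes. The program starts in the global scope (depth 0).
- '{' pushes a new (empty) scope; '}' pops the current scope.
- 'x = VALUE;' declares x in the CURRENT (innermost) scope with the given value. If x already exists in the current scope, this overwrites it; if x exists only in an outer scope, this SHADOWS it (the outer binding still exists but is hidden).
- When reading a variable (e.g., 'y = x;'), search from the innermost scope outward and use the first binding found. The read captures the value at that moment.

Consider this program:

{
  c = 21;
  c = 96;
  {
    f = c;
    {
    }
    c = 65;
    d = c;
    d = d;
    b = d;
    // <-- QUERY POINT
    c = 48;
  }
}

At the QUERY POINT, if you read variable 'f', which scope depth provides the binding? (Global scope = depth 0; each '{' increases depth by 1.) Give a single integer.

Answer: 2

Derivation:
Step 1: enter scope (depth=1)
Step 2: declare c=21 at depth 1
Step 3: declare c=96 at depth 1
Step 4: enter scope (depth=2)
Step 5: declare f=(read c)=96 at depth 2
Step 6: enter scope (depth=3)
Step 7: exit scope (depth=2)
Step 8: declare c=65 at depth 2
Step 9: declare d=(read c)=65 at depth 2
Step 10: declare d=(read d)=65 at depth 2
Step 11: declare b=(read d)=65 at depth 2
Visible at query point: b=65 c=65 d=65 f=96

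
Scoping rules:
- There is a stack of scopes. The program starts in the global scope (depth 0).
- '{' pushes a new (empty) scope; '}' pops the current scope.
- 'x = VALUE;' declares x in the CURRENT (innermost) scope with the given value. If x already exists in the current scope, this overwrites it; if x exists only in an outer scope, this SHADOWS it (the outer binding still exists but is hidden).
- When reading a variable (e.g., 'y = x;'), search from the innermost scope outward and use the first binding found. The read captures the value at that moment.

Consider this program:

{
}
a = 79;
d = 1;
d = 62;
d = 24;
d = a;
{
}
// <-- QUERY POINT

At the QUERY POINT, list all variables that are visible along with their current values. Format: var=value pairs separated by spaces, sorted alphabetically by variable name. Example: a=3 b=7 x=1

Step 1: enter scope (depth=1)
Step 2: exit scope (depth=0)
Step 3: declare a=79 at depth 0
Step 4: declare d=1 at depth 0
Step 5: declare d=62 at depth 0
Step 6: declare d=24 at depth 0
Step 7: declare d=(read a)=79 at depth 0
Step 8: enter scope (depth=1)
Step 9: exit scope (depth=0)
Visible at query point: a=79 d=79

Answer: a=79 d=79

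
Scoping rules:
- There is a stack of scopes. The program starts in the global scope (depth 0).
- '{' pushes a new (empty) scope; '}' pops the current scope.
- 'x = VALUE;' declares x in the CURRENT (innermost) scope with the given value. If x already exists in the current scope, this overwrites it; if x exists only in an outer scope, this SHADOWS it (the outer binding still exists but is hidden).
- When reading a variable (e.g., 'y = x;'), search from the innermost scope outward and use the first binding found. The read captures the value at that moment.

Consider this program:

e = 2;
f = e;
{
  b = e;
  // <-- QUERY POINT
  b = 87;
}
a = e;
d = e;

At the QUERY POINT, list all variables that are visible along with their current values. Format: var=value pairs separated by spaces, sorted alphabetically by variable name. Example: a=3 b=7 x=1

Answer: b=2 e=2 f=2

Derivation:
Step 1: declare e=2 at depth 0
Step 2: declare f=(read e)=2 at depth 0
Step 3: enter scope (depth=1)
Step 4: declare b=(read e)=2 at depth 1
Visible at query point: b=2 e=2 f=2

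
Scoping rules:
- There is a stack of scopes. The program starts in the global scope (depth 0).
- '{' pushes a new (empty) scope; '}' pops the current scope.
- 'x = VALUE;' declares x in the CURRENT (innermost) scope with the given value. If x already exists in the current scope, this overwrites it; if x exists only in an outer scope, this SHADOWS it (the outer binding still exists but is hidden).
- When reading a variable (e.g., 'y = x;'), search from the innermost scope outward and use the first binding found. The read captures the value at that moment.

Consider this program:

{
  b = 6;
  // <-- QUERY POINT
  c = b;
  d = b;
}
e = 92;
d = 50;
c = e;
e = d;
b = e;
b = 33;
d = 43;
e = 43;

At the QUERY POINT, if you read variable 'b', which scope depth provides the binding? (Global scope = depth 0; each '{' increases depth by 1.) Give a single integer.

Step 1: enter scope (depth=1)
Step 2: declare b=6 at depth 1
Visible at query point: b=6

Answer: 1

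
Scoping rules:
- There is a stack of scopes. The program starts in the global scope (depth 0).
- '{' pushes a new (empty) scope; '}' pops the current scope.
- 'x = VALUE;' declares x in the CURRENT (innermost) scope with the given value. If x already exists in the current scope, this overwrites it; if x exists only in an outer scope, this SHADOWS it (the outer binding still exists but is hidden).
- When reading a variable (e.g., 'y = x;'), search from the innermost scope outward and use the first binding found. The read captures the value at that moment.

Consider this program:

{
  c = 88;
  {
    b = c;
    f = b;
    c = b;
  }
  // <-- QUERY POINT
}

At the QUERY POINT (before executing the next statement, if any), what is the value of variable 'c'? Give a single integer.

Answer: 88

Derivation:
Step 1: enter scope (depth=1)
Step 2: declare c=88 at depth 1
Step 3: enter scope (depth=2)
Step 4: declare b=(read c)=88 at depth 2
Step 5: declare f=(read b)=88 at depth 2
Step 6: declare c=(read b)=88 at depth 2
Step 7: exit scope (depth=1)
Visible at query point: c=88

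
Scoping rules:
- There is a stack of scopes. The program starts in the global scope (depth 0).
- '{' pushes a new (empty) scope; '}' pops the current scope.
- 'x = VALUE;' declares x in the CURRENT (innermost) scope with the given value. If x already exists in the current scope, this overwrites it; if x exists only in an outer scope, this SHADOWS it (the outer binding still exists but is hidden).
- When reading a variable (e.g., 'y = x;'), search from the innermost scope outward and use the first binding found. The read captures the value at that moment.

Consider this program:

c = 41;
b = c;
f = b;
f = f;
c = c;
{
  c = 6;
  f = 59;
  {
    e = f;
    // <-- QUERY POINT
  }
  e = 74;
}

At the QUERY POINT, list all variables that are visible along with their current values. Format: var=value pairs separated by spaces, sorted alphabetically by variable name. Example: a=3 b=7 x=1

Step 1: declare c=41 at depth 0
Step 2: declare b=(read c)=41 at depth 0
Step 3: declare f=(read b)=41 at depth 0
Step 4: declare f=(read f)=41 at depth 0
Step 5: declare c=(read c)=41 at depth 0
Step 6: enter scope (depth=1)
Step 7: declare c=6 at depth 1
Step 8: declare f=59 at depth 1
Step 9: enter scope (depth=2)
Step 10: declare e=(read f)=59 at depth 2
Visible at query point: b=41 c=6 e=59 f=59

Answer: b=41 c=6 e=59 f=59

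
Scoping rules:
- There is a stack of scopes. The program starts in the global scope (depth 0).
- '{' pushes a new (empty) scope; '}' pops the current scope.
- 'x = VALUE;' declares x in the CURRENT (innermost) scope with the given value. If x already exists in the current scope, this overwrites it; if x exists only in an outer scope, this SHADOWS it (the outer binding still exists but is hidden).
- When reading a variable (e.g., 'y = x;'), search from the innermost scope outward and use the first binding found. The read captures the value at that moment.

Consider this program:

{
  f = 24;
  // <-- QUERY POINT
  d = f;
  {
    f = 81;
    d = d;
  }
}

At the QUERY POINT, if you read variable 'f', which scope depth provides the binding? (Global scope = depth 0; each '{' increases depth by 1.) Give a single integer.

Answer: 1

Derivation:
Step 1: enter scope (depth=1)
Step 2: declare f=24 at depth 1
Visible at query point: f=24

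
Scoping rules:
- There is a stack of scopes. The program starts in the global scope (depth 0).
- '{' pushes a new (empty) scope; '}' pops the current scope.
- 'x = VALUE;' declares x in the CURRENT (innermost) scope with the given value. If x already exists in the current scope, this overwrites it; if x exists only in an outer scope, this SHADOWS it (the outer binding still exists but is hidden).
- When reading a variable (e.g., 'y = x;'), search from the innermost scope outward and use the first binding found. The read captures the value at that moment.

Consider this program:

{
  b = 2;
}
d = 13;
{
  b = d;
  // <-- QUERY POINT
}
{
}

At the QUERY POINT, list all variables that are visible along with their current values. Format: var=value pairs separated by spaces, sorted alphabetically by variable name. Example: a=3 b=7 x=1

Step 1: enter scope (depth=1)
Step 2: declare b=2 at depth 1
Step 3: exit scope (depth=0)
Step 4: declare d=13 at depth 0
Step 5: enter scope (depth=1)
Step 6: declare b=(read d)=13 at depth 1
Visible at query point: b=13 d=13

Answer: b=13 d=13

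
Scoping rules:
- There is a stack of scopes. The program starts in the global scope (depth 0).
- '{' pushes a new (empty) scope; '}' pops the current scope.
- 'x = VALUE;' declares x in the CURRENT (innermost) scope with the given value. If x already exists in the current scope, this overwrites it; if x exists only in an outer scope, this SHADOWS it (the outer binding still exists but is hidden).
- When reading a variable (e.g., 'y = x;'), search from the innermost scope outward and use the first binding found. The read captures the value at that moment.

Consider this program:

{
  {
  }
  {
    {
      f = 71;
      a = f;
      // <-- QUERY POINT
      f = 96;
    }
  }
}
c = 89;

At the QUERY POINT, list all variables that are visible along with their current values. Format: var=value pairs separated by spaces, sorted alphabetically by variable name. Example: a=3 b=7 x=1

Step 1: enter scope (depth=1)
Step 2: enter scope (depth=2)
Step 3: exit scope (depth=1)
Step 4: enter scope (depth=2)
Step 5: enter scope (depth=3)
Step 6: declare f=71 at depth 3
Step 7: declare a=(read f)=71 at depth 3
Visible at query point: a=71 f=71

Answer: a=71 f=71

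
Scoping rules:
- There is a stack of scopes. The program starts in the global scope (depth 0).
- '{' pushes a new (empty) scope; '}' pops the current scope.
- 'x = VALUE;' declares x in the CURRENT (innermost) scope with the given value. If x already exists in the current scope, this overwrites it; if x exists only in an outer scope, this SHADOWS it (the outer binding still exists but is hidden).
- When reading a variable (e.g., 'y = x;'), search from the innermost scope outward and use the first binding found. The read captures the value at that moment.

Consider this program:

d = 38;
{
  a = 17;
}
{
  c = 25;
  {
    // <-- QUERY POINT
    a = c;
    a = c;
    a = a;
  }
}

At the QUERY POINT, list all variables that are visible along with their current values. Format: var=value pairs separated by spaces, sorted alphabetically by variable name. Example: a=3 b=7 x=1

Step 1: declare d=38 at depth 0
Step 2: enter scope (depth=1)
Step 3: declare a=17 at depth 1
Step 4: exit scope (depth=0)
Step 5: enter scope (depth=1)
Step 6: declare c=25 at depth 1
Step 7: enter scope (depth=2)
Visible at query point: c=25 d=38

Answer: c=25 d=38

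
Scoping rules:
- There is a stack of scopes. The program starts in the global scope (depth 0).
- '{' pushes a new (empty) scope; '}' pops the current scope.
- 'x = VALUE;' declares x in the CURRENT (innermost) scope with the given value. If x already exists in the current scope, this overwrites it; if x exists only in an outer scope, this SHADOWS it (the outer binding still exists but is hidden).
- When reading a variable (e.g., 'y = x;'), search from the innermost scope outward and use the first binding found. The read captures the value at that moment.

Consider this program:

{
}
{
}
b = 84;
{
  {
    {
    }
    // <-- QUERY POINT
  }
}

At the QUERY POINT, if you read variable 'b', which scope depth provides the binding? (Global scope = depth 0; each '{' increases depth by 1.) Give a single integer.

Answer: 0

Derivation:
Step 1: enter scope (depth=1)
Step 2: exit scope (depth=0)
Step 3: enter scope (depth=1)
Step 4: exit scope (depth=0)
Step 5: declare b=84 at depth 0
Step 6: enter scope (depth=1)
Step 7: enter scope (depth=2)
Step 8: enter scope (depth=3)
Step 9: exit scope (depth=2)
Visible at query point: b=84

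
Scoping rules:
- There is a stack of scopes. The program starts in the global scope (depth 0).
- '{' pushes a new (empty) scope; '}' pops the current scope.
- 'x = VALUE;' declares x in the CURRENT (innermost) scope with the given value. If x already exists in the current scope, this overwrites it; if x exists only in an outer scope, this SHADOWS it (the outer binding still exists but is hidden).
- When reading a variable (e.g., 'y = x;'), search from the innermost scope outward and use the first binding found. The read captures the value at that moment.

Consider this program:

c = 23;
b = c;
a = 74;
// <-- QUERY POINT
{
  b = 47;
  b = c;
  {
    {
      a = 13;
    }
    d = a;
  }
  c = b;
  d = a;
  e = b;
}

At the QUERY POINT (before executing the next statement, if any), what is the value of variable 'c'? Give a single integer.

Answer: 23

Derivation:
Step 1: declare c=23 at depth 0
Step 2: declare b=(read c)=23 at depth 0
Step 3: declare a=74 at depth 0
Visible at query point: a=74 b=23 c=23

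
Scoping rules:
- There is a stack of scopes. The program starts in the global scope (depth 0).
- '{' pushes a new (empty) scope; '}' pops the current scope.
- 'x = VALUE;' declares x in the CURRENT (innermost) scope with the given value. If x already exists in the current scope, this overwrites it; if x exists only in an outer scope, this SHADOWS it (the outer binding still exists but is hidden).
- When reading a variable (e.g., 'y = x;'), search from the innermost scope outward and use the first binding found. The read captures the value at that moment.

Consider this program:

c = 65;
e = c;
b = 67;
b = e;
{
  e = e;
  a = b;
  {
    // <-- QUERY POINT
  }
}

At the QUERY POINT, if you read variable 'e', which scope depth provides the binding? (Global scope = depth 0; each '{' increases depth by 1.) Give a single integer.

Step 1: declare c=65 at depth 0
Step 2: declare e=(read c)=65 at depth 0
Step 3: declare b=67 at depth 0
Step 4: declare b=(read e)=65 at depth 0
Step 5: enter scope (depth=1)
Step 6: declare e=(read e)=65 at depth 1
Step 7: declare a=(read b)=65 at depth 1
Step 8: enter scope (depth=2)
Visible at query point: a=65 b=65 c=65 e=65

Answer: 1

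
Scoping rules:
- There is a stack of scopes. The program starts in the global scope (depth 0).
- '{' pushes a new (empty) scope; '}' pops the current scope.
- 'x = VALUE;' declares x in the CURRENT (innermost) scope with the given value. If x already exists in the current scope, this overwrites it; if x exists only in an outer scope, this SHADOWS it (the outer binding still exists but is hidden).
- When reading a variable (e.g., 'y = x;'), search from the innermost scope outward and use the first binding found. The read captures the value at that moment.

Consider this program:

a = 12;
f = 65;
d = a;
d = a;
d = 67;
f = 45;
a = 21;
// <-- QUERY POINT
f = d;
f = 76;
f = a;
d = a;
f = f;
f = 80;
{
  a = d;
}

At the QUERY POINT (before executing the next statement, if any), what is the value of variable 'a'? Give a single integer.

Answer: 21

Derivation:
Step 1: declare a=12 at depth 0
Step 2: declare f=65 at depth 0
Step 3: declare d=(read a)=12 at depth 0
Step 4: declare d=(read a)=12 at depth 0
Step 5: declare d=67 at depth 0
Step 6: declare f=45 at depth 0
Step 7: declare a=21 at depth 0
Visible at query point: a=21 d=67 f=45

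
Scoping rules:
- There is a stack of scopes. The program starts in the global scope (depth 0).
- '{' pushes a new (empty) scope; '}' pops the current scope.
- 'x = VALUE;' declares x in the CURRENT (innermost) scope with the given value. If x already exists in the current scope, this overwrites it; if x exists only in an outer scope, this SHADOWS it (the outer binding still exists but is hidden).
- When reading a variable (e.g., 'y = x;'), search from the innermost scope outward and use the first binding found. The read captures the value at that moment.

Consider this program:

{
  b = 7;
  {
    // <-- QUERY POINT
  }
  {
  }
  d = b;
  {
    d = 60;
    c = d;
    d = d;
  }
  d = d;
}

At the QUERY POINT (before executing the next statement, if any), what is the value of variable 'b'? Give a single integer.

Step 1: enter scope (depth=1)
Step 2: declare b=7 at depth 1
Step 3: enter scope (depth=2)
Visible at query point: b=7

Answer: 7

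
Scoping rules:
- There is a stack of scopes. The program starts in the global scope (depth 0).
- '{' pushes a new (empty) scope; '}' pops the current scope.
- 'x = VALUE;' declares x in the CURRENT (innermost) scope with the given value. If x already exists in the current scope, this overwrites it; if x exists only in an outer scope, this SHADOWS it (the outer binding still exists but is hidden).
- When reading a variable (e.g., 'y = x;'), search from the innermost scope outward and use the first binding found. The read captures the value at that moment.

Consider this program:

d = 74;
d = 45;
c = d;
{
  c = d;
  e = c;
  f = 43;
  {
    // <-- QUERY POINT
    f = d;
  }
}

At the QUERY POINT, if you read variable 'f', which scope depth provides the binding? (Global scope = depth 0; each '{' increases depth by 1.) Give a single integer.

Step 1: declare d=74 at depth 0
Step 2: declare d=45 at depth 0
Step 3: declare c=(read d)=45 at depth 0
Step 4: enter scope (depth=1)
Step 5: declare c=(read d)=45 at depth 1
Step 6: declare e=(read c)=45 at depth 1
Step 7: declare f=43 at depth 1
Step 8: enter scope (depth=2)
Visible at query point: c=45 d=45 e=45 f=43

Answer: 1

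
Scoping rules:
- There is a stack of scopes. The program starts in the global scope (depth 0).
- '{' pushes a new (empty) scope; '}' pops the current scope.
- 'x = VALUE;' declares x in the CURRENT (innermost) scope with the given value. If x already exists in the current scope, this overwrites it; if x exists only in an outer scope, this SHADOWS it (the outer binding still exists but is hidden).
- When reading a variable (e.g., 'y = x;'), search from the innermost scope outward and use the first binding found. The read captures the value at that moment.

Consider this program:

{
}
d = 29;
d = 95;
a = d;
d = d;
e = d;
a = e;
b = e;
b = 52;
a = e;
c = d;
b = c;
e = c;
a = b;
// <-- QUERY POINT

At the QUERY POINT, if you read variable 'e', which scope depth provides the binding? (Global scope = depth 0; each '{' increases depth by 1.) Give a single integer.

Step 1: enter scope (depth=1)
Step 2: exit scope (depth=0)
Step 3: declare d=29 at depth 0
Step 4: declare d=95 at depth 0
Step 5: declare a=(read d)=95 at depth 0
Step 6: declare d=(read d)=95 at depth 0
Step 7: declare e=(read d)=95 at depth 0
Step 8: declare a=(read e)=95 at depth 0
Step 9: declare b=(read e)=95 at depth 0
Step 10: declare b=52 at depth 0
Step 11: declare a=(read e)=95 at depth 0
Step 12: declare c=(read d)=95 at depth 0
Step 13: declare b=(read c)=95 at depth 0
Step 14: declare e=(read c)=95 at depth 0
Step 15: declare a=(read b)=95 at depth 0
Visible at query point: a=95 b=95 c=95 d=95 e=95

Answer: 0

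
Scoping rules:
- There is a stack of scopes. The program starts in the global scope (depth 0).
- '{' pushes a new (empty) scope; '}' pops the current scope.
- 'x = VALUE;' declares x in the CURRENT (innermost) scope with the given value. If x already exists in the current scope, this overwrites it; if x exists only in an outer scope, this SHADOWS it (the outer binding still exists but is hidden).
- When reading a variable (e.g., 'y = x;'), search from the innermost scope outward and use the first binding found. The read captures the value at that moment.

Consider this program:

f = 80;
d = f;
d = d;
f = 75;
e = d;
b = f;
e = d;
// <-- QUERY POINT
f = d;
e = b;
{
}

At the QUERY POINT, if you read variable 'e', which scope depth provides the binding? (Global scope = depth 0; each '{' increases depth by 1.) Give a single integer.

Answer: 0

Derivation:
Step 1: declare f=80 at depth 0
Step 2: declare d=(read f)=80 at depth 0
Step 3: declare d=(read d)=80 at depth 0
Step 4: declare f=75 at depth 0
Step 5: declare e=(read d)=80 at depth 0
Step 6: declare b=(read f)=75 at depth 0
Step 7: declare e=(read d)=80 at depth 0
Visible at query point: b=75 d=80 e=80 f=75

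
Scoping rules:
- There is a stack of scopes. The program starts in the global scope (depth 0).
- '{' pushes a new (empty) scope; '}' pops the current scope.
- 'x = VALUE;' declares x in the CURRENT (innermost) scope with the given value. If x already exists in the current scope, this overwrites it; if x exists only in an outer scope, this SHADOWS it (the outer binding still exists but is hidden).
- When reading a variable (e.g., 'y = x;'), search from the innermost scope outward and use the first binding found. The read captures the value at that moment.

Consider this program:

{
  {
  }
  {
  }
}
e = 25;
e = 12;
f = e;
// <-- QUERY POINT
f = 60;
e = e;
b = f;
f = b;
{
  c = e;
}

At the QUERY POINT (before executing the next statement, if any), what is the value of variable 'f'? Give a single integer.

Answer: 12

Derivation:
Step 1: enter scope (depth=1)
Step 2: enter scope (depth=2)
Step 3: exit scope (depth=1)
Step 4: enter scope (depth=2)
Step 5: exit scope (depth=1)
Step 6: exit scope (depth=0)
Step 7: declare e=25 at depth 0
Step 8: declare e=12 at depth 0
Step 9: declare f=(read e)=12 at depth 0
Visible at query point: e=12 f=12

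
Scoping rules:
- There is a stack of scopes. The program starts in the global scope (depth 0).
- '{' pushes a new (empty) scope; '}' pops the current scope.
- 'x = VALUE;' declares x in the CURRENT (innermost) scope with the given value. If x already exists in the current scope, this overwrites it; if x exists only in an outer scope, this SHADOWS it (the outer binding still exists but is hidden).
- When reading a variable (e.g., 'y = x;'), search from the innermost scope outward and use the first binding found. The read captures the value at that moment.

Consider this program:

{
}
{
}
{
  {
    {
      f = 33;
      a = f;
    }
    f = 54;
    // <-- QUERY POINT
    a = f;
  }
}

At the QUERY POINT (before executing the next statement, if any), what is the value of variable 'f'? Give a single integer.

Step 1: enter scope (depth=1)
Step 2: exit scope (depth=0)
Step 3: enter scope (depth=1)
Step 4: exit scope (depth=0)
Step 5: enter scope (depth=1)
Step 6: enter scope (depth=2)
Step 7: enter scope (depth=3)
Step 8: declare f=33 at depth 3
Step 9: declare a=(read f)=33 at depth 3
Step 10: exit scope (depth=2)
Step 11: declare f=54 at depth 2
Visible at query point: f=54

Answer: 54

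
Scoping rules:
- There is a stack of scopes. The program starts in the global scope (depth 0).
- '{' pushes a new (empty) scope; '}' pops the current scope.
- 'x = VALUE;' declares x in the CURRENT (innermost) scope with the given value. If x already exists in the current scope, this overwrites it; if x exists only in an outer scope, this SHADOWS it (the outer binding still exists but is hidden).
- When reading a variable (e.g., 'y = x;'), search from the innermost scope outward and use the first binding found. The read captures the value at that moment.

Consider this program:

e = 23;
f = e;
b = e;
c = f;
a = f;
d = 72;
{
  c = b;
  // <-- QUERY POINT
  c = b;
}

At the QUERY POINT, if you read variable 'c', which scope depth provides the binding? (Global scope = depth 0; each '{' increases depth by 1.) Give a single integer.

Step 1: declare e=23 at depth 0
Step 2: declare f=(read e)=23 at depth 0
Step 3: declare b=(read e)=23 at depth 0
Step 4: declare c=(read f)=23 at depth 0
Step 5: declare a=(read f)=23 at depth 0
Step 6: declare d=72 at depth 0
Step 7: enter scope (depth=1)
Step 8: declare c=(read b)=23 at depth 1
Visible at query point: a=23 b=23 c=23 d=72 e=23 f=23

Answer: 1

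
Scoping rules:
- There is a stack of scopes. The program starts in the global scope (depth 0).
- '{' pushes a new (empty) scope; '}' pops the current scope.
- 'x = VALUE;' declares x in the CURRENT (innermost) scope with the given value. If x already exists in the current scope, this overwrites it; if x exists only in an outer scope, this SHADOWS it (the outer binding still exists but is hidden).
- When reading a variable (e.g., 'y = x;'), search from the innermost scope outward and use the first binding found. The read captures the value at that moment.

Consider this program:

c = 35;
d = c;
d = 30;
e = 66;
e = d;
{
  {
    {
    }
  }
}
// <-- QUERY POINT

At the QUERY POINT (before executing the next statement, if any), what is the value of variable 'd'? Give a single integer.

Step 1: declare c=35 at depth 0
Step 2: declare d=(read c)=35 at depth 0
Step 3: declare d=30 at depth 0
Step 4: declare e=66 at depth 0
Step 5: declare e=(read d)=30 at depth 0
Step 6: enter scope (depth=1)
Step 7: enter scope (depth=2)
Step 8: enter scope (depth=3)
Step 9: exit scope (depth=2)
Step 10: exit scope (depth=1)
Step 11: exit scope (depth=0)
Visible at query point: c=35 d=30 e=30

Answer: 30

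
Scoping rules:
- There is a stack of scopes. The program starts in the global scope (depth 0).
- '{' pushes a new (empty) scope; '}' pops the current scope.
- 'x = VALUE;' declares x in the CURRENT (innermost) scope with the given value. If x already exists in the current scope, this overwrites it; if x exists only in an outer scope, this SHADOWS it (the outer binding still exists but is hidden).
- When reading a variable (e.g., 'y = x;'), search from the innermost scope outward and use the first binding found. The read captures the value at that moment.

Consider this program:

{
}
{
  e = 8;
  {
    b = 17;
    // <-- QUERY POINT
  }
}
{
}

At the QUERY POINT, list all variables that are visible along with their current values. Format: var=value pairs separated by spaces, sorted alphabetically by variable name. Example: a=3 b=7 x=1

Answer: b=17 e=8

Derivation:
Step 1: enter scope (depth=1)
Step 2: exit scope (depth=0)
Step 3: enter scope (depth=1)
Step 4: declare e=8 at depth 1
Step 5: enter scope (depth=2)
Step 6: declare b=17 at depth 2
Visible at query point: b=17 e=8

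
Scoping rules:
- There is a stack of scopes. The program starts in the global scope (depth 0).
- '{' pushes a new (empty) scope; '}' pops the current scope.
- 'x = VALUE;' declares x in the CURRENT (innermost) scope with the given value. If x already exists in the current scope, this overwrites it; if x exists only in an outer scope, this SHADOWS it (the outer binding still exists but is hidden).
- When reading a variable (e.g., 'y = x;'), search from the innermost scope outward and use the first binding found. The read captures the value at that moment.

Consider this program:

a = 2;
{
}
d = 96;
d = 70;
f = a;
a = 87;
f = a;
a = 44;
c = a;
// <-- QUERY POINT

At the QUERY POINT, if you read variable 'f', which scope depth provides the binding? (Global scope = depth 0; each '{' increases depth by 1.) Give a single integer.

Answer: 0

Derivation:
Step 1: declare a=2 at depth 0
Step 2: enter scope (depth=1)
Step 3: exit scope (depth=0)
Step 4: declare d=96 at depth 0
Step 5: declare d=70 at depth 0
Step 6: declare f=(read a)=2 at depth 0
Step 7: declare a=87 at depth 0
Step 8: declare f=(read a)=87 at depth 0
Step 9: declare a=44 at depth 0
Step 10: declare c=(read a)=44 at depth 0
Visible at query point: a=44 c=44 d=70 f=87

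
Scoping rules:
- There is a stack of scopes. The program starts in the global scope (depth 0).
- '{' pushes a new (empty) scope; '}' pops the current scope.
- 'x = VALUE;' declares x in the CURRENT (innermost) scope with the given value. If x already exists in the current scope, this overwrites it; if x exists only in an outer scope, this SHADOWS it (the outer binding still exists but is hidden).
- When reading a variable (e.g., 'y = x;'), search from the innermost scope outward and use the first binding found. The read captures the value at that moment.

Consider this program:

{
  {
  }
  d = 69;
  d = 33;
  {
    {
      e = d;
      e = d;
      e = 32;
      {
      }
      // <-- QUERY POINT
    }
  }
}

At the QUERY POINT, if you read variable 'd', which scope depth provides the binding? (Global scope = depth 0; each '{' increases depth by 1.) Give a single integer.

Answer: 1

Derivation:
Step 1: enter scope (depth=1)
Step 2: enter scope (depth=2)
Step 3: exit scope (depth=1)
Step 4: declare d=69 at depth 1
Step 5: declare d=33 at depth 1
Step 6: enter scope (depth=2)
Step 7: enter scope (depth=3)
Step 8: declare e=(read d)=33 at depth 3
Step 9: declare e=(read d)=33 at depth 3
Step 10: declare e=32 at depth 3
Step 11: enter scope (depth=4)
Step 12: exit scope (depth=3)
Visible at query point: d=33 e=32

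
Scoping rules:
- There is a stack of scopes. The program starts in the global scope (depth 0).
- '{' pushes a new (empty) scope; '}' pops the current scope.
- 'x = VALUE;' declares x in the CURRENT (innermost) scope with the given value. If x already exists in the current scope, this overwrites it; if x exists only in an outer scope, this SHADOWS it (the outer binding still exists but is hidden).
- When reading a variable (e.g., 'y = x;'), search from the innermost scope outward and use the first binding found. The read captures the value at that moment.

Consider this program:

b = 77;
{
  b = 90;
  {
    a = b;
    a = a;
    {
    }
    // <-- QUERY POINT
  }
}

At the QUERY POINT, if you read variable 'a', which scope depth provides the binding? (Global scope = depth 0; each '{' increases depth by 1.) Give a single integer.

Step 1: declare b=77 at depth 0
Step 2: enter scope (depth=1)
Step 3: declare b=90 at depth 1
Step 4: enter scope (depth=2)
Step 5: declare a=(read b)=90 at depth 2
Step 6: declare a=(read a)=90 at depth 2
Step 7: enter scope (depth=3)
Step 8: exit scope (depth=2)
Visible at query point: a=90 b=90

Answer: 2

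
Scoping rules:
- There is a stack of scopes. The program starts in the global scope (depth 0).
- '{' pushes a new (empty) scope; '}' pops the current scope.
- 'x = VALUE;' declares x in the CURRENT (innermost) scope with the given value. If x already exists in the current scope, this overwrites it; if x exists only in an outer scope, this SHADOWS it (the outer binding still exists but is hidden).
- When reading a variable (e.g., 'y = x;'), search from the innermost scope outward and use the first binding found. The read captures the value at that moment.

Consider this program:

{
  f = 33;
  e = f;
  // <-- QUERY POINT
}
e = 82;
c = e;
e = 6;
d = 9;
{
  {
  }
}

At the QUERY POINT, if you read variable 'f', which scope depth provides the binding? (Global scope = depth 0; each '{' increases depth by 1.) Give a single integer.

Answer: 1

Derivation:
Step 1: enter scope (depth=1)
Step 2: declare f=33 at depth 1
Step 3: declare e=(read f)=33 at depth 1
Visible at query point: e=33 f=33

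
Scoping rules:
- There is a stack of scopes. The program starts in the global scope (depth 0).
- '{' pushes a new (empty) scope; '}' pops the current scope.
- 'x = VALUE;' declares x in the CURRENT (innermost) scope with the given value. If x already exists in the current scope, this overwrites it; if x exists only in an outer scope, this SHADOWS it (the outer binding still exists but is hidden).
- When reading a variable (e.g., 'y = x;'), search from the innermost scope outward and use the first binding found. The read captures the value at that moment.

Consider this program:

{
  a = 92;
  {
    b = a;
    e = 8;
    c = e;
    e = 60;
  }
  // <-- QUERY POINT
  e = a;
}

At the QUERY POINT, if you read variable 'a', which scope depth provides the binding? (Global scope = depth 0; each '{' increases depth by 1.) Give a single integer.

Step 1: enter scope (depth=1)
Step 2: declare a=92 at depth 1
Step 3: enter scope (depth=2)
Step 4: declare b=(read a)=92 at depth 2
Step 5: declare e=8 at depth 2
Step 6: declare c=(read e)=8 at depth 2
Step 7: declare e=60 at depth 2
Step 8: exit scope (depth=1)
Visible at query point: a=92

Answer: 1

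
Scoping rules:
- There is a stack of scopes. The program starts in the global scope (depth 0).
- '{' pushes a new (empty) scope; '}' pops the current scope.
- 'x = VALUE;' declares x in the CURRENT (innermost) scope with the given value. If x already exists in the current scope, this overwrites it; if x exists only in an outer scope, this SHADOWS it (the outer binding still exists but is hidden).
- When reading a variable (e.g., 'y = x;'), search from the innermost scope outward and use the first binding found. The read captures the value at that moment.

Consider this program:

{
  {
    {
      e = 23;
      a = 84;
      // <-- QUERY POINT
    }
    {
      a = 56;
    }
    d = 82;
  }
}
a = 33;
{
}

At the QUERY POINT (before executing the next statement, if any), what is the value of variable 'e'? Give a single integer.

Step 1: enter scope (depth=1)
Step 2: enter scope (depth=2)
Step 3: enter scope (depth=3)
Step 4: declare e=23 at depth 3
Step 5: declare a=84 at depth 3
Visible at query point: a=84 e=23

Answer: 23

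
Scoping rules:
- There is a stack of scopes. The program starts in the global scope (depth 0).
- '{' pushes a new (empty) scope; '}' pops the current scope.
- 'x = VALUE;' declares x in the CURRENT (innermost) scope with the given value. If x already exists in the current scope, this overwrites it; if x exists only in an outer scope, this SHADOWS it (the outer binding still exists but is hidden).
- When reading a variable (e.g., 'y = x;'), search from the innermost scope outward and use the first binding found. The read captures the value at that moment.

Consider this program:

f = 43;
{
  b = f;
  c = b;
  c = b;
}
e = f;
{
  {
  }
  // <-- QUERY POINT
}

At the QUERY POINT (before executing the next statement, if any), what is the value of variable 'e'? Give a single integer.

Answer: 43

Derivation:
Step 1: declare f=43 at depth 0
Step 2: enter scope (depth=1)
Step 3: declare b=(read f)=43 at depth 1
Step 4: declare c=(read b)=43 at depth 1
Step 5: declare c=(read b)=43 at depth 1
Step 6: exit scope (depth=0)
Step 7: declare e=(read f)=43 at depth 0
Step 8: enter scope (depth=1)
Step 9: enter scope (depth=2)
Step 10: exit scope (depth=1)
Visible at query point: e=43 f=43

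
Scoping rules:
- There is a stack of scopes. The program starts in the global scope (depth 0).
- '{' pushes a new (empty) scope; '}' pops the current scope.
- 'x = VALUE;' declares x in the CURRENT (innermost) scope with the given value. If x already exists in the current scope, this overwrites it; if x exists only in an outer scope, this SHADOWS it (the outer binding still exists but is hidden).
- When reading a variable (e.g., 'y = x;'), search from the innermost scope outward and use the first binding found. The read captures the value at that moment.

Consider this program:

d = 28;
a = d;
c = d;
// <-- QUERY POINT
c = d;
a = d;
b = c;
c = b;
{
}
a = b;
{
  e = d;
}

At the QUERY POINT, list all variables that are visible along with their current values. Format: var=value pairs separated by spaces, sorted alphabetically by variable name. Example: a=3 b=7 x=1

Answer: a=28 c=28 d=28

Derivation:
Step 1: declare d=28 at depth 0
Step 2: declare a=(read d)=28 at depth 0
Step 3: declare c=(read d)=28 at depth 0
Visible at query point: a=28 c=28 d=28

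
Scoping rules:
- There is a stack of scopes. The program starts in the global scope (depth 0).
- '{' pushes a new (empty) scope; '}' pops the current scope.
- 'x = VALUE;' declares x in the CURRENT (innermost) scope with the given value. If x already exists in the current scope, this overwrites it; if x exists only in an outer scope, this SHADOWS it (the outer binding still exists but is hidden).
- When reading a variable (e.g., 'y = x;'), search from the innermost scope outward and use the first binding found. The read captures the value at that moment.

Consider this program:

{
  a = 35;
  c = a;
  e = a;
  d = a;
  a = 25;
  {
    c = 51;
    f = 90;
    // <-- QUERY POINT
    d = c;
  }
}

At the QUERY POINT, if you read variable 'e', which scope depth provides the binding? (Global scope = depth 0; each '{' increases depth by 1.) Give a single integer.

Answer: 1

Derivation:
Step 1: enter scope (depth=1)
Step 2: declare a=35 at depth 1
Step 3: declare c=(read a)=35 at depth 1
Step 4: declare e=(read a)=35 at depth 1
Step 5: declare d=(read a)=35 at depth 1
Step 6: declare a=25 at depth 1
Step 7: enter scope (depth=2)
Step 8: declare c=51 at depth 2
Step 9: declare f=90 at depth 2
Visible at query point: a=25 c=51 d=35 e=35 f=90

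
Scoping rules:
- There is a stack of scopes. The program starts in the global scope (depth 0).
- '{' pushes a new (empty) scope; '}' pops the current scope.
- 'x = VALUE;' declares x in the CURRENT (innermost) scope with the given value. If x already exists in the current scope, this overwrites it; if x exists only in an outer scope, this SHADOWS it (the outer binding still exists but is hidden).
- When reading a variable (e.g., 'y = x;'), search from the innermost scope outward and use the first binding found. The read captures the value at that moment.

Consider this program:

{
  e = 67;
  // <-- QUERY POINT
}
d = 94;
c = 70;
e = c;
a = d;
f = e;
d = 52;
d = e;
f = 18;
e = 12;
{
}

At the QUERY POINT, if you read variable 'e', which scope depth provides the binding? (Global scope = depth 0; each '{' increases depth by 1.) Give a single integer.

Step 1: enter scope (depth=1)
Step 2: declare e=67 at depth 1
Visible at query point: e=67

Answer: 1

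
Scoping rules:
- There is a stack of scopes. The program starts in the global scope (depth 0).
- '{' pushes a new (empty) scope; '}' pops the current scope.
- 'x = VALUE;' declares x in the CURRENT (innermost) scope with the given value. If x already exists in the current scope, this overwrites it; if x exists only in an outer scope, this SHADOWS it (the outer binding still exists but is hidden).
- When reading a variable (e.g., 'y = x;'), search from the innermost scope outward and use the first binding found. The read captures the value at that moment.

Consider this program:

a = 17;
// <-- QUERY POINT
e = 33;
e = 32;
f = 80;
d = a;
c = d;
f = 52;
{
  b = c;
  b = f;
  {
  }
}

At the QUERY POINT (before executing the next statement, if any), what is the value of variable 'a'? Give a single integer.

Answer: 17

Derivation:
Step 1: declare a=17 at depth 0
Visible at query point: a=17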